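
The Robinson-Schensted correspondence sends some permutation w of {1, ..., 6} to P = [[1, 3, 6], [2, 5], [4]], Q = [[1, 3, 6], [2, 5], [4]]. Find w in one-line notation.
4 2 5 1 3 6

Reverse RSK: for i = n, n-1, ..., 1, locate i in Q, remove the corresponding corner cell from P, and reverse-bump its entry up through P; the value ejected from row 1 is w(i).

So w = 4 2 5 1 3 6.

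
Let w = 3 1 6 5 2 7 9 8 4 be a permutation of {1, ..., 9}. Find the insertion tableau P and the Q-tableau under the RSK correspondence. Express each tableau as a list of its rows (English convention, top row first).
P = [[1, 2, 4, 8], [3, 5, 7], [6, 9]], Q = [[1, 3, 6, 7], [2, 4, 8], [5, 9]]

Insert each entry of the permutation into P by Schensted row insertion, recording in Q the position of each new cell.

After inserting 3: P = [[3]].
After inserting 1: P = [[1], [3]].
After inserting 6: P = [[1, 6], [3]].
After inserting 5: P = [[1, 5], [3, 6]].
After inserting 2: P = [[1, 2], [3, 5], [6]].
After inserting 7: P = [[1, 2, 7], [3, 5], [6]].
After inserting 9: P = [[1, 2, 7, 9], [3, 5], [6]].
After inserting 8: P = [[1, 2, 7, 8], [3, 5, 9], [6]].
After inserting 4: P = [[1, 2, 4, 8], [3, 5, 7], [6, 9]].

So P = [[1, 2, 4, 8], [3, 5, 7], [6, 9]], Q = [[1, 3, 6, 7], [2, 4, 8], [5, 9]].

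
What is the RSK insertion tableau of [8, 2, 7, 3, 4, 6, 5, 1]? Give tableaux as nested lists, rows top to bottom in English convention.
P = [[1, 3, 4, 5], [2], [6], [7], [8]]

Insert 8: appended to row 1. P = [[8]].
Insert 2: 2 bumps 8 from row 1; 8 starts row 2. P = [[2], [8]].
Insert 7: appended to row 1. P = [[2, 7], [8]].
Insert 3: 3 bumps 7 from row 1; 7 bumps 8 from row 2; 8 starts row 3. P = [[2, 3], [7], [8]].
Insert 4: appended to row 1. P = [[2, 3, 4], [7], [8]].
Insert 6: appended to row 1. P = [[2, 3, 4, 6], [7], [8]].
Insert 5: 5 bumps 6 from row 1; 6 bumps 7 from row 2; 7 bumps 8 from row 3; 8 starts row 4. P = [[2, 3, 4, 5], [6], [7], [8]].
Insert 1: 1 bumps 2 from row 1; 2 bumps 6 from row 2; 6 bumps 7 from row 3; 7 bumps 8 from row 4; 8 starts row 5. P = [[1, 3, 4, 5], [2], [6], [7], [8]].

So P = [[1, 3, 4, 5], [2], [6], [7], [8]].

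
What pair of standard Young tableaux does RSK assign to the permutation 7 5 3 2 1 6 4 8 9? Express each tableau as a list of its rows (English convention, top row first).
Insert each entry of the permutation into P by Schensted row insertion, recording in Q the position of each new cell.

Insert 7: appended to row 1. P = [[7]].
Insert 5: 5 bumps 7 from row 1; 7 starts row 2. P = [[5], [7]].
Insert 3: 3 bumps 5 from row 1; 5 bumps 7 from row 2; 7 starts row 3. P = [[3], [5], [7]].
Insert 2: 2 bumps 3 from row 1; 3 bumps 5 from row 2; 5 bumps 7 from row 3; 7 starts row 4. P = [[2], [3], [5], [7]].
Insert 1: 1 bumps 2 from row 1; 2 bumps 3 from row 2; 3 bumps 5 from row 3; 5 bumps 7 from row 4; 7 starts row 5. P = [[1], [2], [3], [5], [7]].
Insert 6: appended to row 1. P = [[1, 6], [2], [3], [5], [7]].
Insert 4: 4 bumps 6 from row 1; 6 appends to row 2. P = [[1, 4], [2, 6], [3], [5], [7]].
Insert 8: appended to row 1. P = [[1, 4, 8], [2, 6], [3], [5], [7]].
Insert 9: appended to row 1. P = [[1, 4, 8, 9], [2, 6], [3], [5], [7]].

So P = [[1, 4, 8, 9], [2, 6], [3], [5], [7]], Q = [[1, 6, 8, 9], [2, 7], [3], [4], [5]].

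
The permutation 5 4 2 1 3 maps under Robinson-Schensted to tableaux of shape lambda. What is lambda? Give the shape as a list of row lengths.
Row-insert each entry into an empty tableau.

After inserting 5: P = [[5]].
After inserting 4: P = [[4], [5]].
After inserting 2: P = [[2], [4], [5]].
After inserting 1: P = [[1], [2], [4], [5]].
After inserting 3: P = [[1, 3], [2], [4], [5]].

The final insertion tableau P = [[1, 3], [2], [4], [5]] has shape [2, 1, 1, 1].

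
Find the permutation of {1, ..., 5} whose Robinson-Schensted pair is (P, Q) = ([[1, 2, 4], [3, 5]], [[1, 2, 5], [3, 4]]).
3 5 1 2 4

Reverse the RSK construction: for i from n down to 1, find the cell of Q containing i, remove the entry at that cell from P, and reverse-bump it up through P; the value ejected from row 1 is w(i).

Step i=5: Q has 5 at row 1, column 3; remove that cell from P, ejecting 4. So w(5) = 4. P is now [[1, 2], [3, 5]].
Step i=4: Q has 4 at row 2, column 2; remove 5 from row 2 of P and reverse-bump: 5 enters row 1 and ejects 2. So w(4) = 2. P is now [[1, 5], [3]].
Step i=3: Q has 3 at row 2, column 1; remove 3 from row 2 of P and reverse-bump: 3 enters row 1 and ejects 1. So w(3) = 1. P is now [[3, 5]].
Step i=2: Q has 2 at row 1, column 2; remove that cell from P, ejecting 5. So w(2) = 5. P is now [[3]].
Step i=1: Q has 1 at row 1, column 1; remove that cell from P, ejecting 3. So w(1) = 3. P is now [].

So w = 3 5 1 2 4.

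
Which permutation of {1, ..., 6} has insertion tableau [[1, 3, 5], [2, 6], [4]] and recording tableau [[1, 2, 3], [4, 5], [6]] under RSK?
2 4 6 3 5 1

Reverse the RSK construction: for i from n down to 1, find the cell of Q containing i, remove the entry at that cell from P, and reverse-bump it up through P; the value ejected from row 1 is w(i).

Step i=6: Q has 6 at row 3, column 1; remove 4 from row 3 of P and reverse-bump: 4 enters row 2 and ejects 2; 2 enters row 1 and ejects 1. So w(6) = 1. P is now [[2, 3, 5], [4, 6]].
Step i=5: Q has 5 at row 2, column 2; remove 6 from row 2 of P and reverse-bump: 6 enters row 1 and ejects 5. So w(5) = 5. P is now [[2, 3, 6], [4]].
Step i=4: Q has 4 at row 2, column 1; remove 4 from row 2 of P and reverse-bump: 4 enters row 1 and ejects 3. So w(4) = 3. P is now [[2, 4, 6]].
Step i=3: Q has 3 at row 1, column 3; remove that cell from P, ejecting 6. So w(3) = 6. P is now [[2, 4]].
Step i=2: Q has 2 at row 1, column 2; remove that cell from P, ejecting 4. So w(2) = 4. P is now [[2]].
Step i=1: Q has 1 at row 1, column 1; remove that cell from P, ejecting 2. So w(1) = 2. P is now [].

So w = 2 4 6 3 5 1.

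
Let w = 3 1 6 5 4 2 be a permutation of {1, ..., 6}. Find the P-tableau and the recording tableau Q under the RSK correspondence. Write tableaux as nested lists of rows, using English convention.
Insert each entry of the permutation into P by Schensted row insertion, recording in Q the position of each new cell.

Insert 3: appended to row 1. P = [[3]], Q = [[1]].
Insert 1: 1 bumps 3 from row 1; 3 starts row 2. P = [[1], [3]], Q = [[1], [2]].
Insert 6: appended to row 1. P = [[1, 6], [3]], Q = [[1, 3], [2]].
Insert 5: 5 bumps 6 from row 1; 6 appends to row 2. P = [[1, 5], [3, 6]], Q = [[1, 3], [2, 4]].
Insert 4: 4 bumps 5 from row 1; 5 bumps 6 from row 2; 6 starts row 3. P = [[1, 4], [3, 5], [6]], Q = [[1, 3], [2, 4], [5]].
Insert 2: 2 bumps 4 from row 1; 4 bumps 5 from row 2; 5 bumps 6 from row 3; 6 starts row 4. P = [[1, 2], [3, 4], [5], [6]], Q = [[1, 3], [2, 4], [5], [6]].

So P = [[1, 2], [3, 4], [5], [6]], Q = [[1, 3], [2, 4], [5], [6]].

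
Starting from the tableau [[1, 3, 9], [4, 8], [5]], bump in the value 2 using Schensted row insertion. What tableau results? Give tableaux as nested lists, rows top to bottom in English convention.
In row 1, 2 replaces 3 (the leftmost entry greater than 2); 3 is bumped to row 2. In row 2, 3 replaces 4 (the leftmost entry greater than 3); 4 is bumped to row 3. In row 3, 4 replaces 5 (the leftmost entry greater than 4); 5 is bumped to row 4. 5 starts a new row 4. The new tableau is [[1, 2, 9], [3, 8], [4], [5]].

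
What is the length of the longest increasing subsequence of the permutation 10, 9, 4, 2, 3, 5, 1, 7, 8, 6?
5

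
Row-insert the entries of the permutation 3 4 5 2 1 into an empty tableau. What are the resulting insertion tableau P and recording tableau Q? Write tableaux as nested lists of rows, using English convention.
P = [[1, 4, 5], [2], [3]], Q = [[1, 2, 3], [4], [5]]

Insert each entry of the permutation into P by Schensted row insertion, recording in Q the position of each new cell.

Insert 3: appended to row 1. P = [[3]].
Insert 4: appended to row 1. P = [[3, 4]].
Insert 5: appended to row 1. P = [[3, 4, 5]].
Insert 2: 2 bumps 3 from row 1; 3 starts row 2. P = [[2, 4, 5], [3]].
Insert 1: 1 bumps 2 from row 1; 2 bumps 3 from row 2; 3 starts row 3. P = [[1, 4, 5], [2], [3]].

So P = [[1, 4, 5], [2], [3]], Q = [[1, 2, 3], [4], [5]].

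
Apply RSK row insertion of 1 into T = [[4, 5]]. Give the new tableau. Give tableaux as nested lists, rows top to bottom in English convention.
[[1, 5], [4]]

In row 1, 1 replaces 4 (the leftmost entry greater than 1); 4 is bumped to row 2. 4 starts a new row 2. The new tableau is [[1, 5], [4]].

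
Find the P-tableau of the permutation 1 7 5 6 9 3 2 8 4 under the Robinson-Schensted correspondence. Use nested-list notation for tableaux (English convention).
Insert 1: appended to row 1. P = [[1]].
Insert 7: appended to row 1. P = [[1, 7]].
Insert 5: 5 bumps 7 from row 1; 7 starts row 2. P = [[1, 5], [7]].
Insert 6: appended to row 1. P = [[1, 5, 6], [7]].
Insert 9: appended to row 1. P = [[1, 5, 6, 9], [7]].
Insert 3: 3 bumps 5 from row 1; 5 bumps 7 from row 2; 7 starts row 3. P = [[1, 3, 6, 9], [5], [7]].
Insert 2: 2 bumps 3 from row 1; 3 bumps 5 from row 2; 5 bumps 7 from row 3; 7 starts row 4. P = [[1, 2, 6, 9], [3], [5], [7]].
Insert 8: 8 bumps 9 from row 1; 9 appends to row 2. P = [[1, 2, 6, 8], [3, 9], [5], [7]].
Insert 4: 4 bumps 6 from row 1; 6 bumps 9 from row 2; 9 appends to row 3. P = [[1, 2, 4, 8], [3, 6], [5, 9], [7]].

So P = [[1, 2, 4, 8], [3, 6], [5, 9], [7]].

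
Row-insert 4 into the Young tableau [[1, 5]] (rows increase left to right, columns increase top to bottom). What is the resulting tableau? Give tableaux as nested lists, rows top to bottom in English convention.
[[1, 4], [5]]

In row 1, 4 replaces 5 (the leftmost entry greater than 4); 5 is bumped to row 2. 5 starts a new row 2. The new tableau is [[1, 4], [5]].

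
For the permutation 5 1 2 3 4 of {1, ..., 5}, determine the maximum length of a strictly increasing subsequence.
4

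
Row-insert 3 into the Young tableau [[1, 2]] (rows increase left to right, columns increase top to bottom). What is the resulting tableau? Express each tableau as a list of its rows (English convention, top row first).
3 is larger than every entry of row 1, so it is appended to row 1. The new tableau is [[1, 2, 3]].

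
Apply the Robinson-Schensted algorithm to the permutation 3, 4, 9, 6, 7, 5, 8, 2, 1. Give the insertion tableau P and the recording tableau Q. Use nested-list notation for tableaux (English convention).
Insert each entry of the permutation into P by Schensted row insertion, recording in Q the position of each new cell.

After inserting 3: P = [[3]].
After inserting 4: P = [[3, 4]].
After inserting 9: P = [[3, 4, 9]].
After inserting 6: P = [[3, 4, 6], [9]].
After inserting 7: P = [[3, 4, 6, 7], [9]].
After inserting 5: P = [[3, 4, 5, 7], [6], [9]].
After inserting 8: P = [[3, 4, 5, 7, 8], [6], [9]].
After inserting 2: P = [[2, 4, 5, 7, 8], [3], [6], [9]].
After inserting 1: P = [[1, 4, 5, 7, 8], [2], [3], [6], [9]].

So P = [[1, 4, 5, 7, 8], [2], [3], [6], [9]], Q = [[1, 2, 3, 5, 7], [4], [6], [8], [9]].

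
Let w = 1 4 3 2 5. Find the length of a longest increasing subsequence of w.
3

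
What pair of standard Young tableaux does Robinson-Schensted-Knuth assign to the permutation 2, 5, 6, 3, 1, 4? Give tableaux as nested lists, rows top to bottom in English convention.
P = [[1, 3, 4], [2, 6], [5]], Q = [[1, 2, 3], [4, 6], [5]]

Insert each entry of the permutation into P by Schensted row insertion, recording in Q the position of each new cell.

Insert 2: appended to row 1. P = [[2]].
Insert 5: appended to row 1. P = [[2, 5]].
Insert 6: appended to row 1. P = [[2, 5, 6]].
Insert 3: 3 bumps 5 from row 1; 5 starts row 2. P = [[2, 3, 6], [5]].
Insert 1: 1 bumps 2 from row 1; 2 bumps 5 from row 2; 5 starts row 3. P = [[1, 3, 6], [2], [5]].
Insert 4: 4 bumps 6 from row 1; 6 appends to row 2. P = [[1, 3, 4], [2, 6], [5]].

So P = [[1, 3, 4], [2, 6], [5]], Q = [[1, 2, 3], [4, 6], [5]].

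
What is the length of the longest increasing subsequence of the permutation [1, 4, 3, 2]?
2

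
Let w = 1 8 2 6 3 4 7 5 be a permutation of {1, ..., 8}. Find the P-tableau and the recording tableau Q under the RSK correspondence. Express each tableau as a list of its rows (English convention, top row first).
Insert each entry of the permutation into P by Schensted row insertion, recording in Q the position of each new cell.

Insert 1: appended to row 1. P = [[1]], Q = [[1]].
Insert 8: appended to row 1. P = [[1, 8]], Q = [[1, 2]].
Insert 2: 2 bumps 8 from row 1; 8 starts row 2. P = [[1, 2], [8]], Q = [[1, 2], [3]].
Insert 6: appended to row 1. P = [[1, 2, 6], [8]], Q = [[1, 2, 4], [3]].
Insert 3: 3 bumps 6 from row 1; 6 bumps 8 from row 2; 8 starts row 3. P = [[1, 2, 3], [6], [8]], Q = [[1, 2, 4], [3], [5]].
Insert 4: appended to row 1. P = [[1, 2, 3, 4], [6], [8]], Q = [[1, 2, 4, 6], [3], [5]].
Insert 7: appended to row 1. P = [[1, 2, 3, 4, 7], [6], [8]], Q = [[1, 2, 4, 6, 7], [3], [5]].
Insert 5: 5 bumps 7 from row 1; 7 appends to row 2. P = [[1, 2, 3, 4, 5], [6, 7], [8]], Q = [[1, 2, 4, 6, 7], [3, 8], [5]].

So P = [[1, 2, 3, 4, 5], [6, 7], [8]], Q = [[1, 2, 4, 6, 7], [3, 8], [5]].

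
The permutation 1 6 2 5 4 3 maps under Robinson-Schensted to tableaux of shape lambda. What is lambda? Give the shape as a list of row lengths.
Row-insert each entry into an empty tableau.

After inserting 1: P = [[1]].
After inserting 6: P = [[1, 6]].
After inserting 2: P = [[1, 2], [6]].
After inserting 5: P = [[1, 2, 5], [6]].
After inserting 4: P = [[1, 2, 4], [5], [6]].
After inserting 3: P = [[1, 2, 3], [4], [5], [6]].

The final insertion tableau P = [[1, 2, 3], [4], [5], [6]] has shape [3, 1, 1, 1].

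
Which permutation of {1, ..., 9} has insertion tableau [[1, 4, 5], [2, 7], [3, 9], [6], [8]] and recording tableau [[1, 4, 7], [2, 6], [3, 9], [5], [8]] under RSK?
8 6 3 9 2 4 7 1 5

Reverse the RSK construction: for i from n down to 1, find the cell of Q containing i, remove the entry at that cell from P, and reverse-bump it up through P; the value ejected from row 1 is w(i).

Step i=9: Q has 9 at row 3, column 2; remove 9 from row 3 of P and reverse-bump: 9 enters row 2 and ejects 7; 7 enters row 1 and ejects 5. So w(9) = 5. P is now [[1, 4, 7], [2, 9], [3], [6], [8]].
Step i=8: Q has 8 at row 5, column 1; remove 8 from row 5 of P and reverse-bump: 8 enters row 4 and ejects 6; 6 enters row 3 and ejects 3; 3 enters row 2 and ejects 2; 2 enters row 1 and ejects 1. So w(8) = 1. P is now [[2, 4, 7], [3, 9], [6], [8]].
Step i=7: Q has 7 at row 1, column 3; remove that cell from P, ejecting 7. So w(7) = 7. P is now [[2, 4], [3, 9], [6], [8]].
Step i=6: Q has 6 at row 2, column 2; remove 9 from row 2 of P and reverse-bump: 9 enters row 1 and ejects 4. So w(6) = 4. P is now [[2, 9], [3], [6], [8]].
Step i=5: Q has 5 at row 4, column 1; remove 8 from row 4 of P and reverse-bump: 8 enters row 3 and ejects 6; 6 enters row 2 and ejects 3; 3 enters row 1 and ejects 2. So w(5) = 2. P is now [[3, 9], [6], [8]].
Step i=4: Q has 4 at row 1, column 2; remove that cell from P, ejecting 9. So w(4) = 9. P is now [[3], [6], [8]].
Step i=3: Q has 3 at row 3, column 1; remove 8 from row 3 of P and reverse-bump: 8 enters row 2 and ejects 6; 6 enters row 1 and ejects 3. So w(3) = 3. P is now [[6], [8]].
Step i=2: Q has 2 at row 2, column 1; remove 8 from row 2 of P and reverse-bump: 8 enters row 1 and ejects 6. So w(2) = 6. P is now [[8]].
Step i=1: Q has 1 at row 1, column 1; remove that cell from P, ejecting 8. So w(1) = 8. P is now [].

So w = 8 6 3 9 2 4 7 1 5.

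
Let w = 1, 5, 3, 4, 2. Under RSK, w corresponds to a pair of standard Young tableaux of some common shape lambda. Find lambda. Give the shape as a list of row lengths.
Row-insert each entry into an empty tableau.

After inserting 1: P = [[1]].
After inserting 5: P = [[1, 5]].
After inserting 3: P = [[1, 3], [5]].
After inserting 4: P = [[1, 3, 4], [5]].
After inserting 2: P = [[1, 2, 4], [3], [5]].

The final insertion tableau P = [[1, 2, 4], [3], [5]] has shape [3, 1, 1].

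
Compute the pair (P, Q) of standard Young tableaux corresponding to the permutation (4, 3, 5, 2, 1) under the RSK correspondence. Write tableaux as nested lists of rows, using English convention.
Insert each entry of the permutation into P by Schensted row insertion, recording in Q the position of each new cell.

Insert 4: appended to row 1. P = [[4]].
Insert 3: 3 bumps 4 from row 1; 4 starts row 2. P = [[3], [4]].
Insert 5: appended to row 1. P = [[3, 5], [4]].
Insert 2: 2 bumps 3 from row 1; 3 bumps 4 from row 2; 4 starts row 3. P = [[2, 5], [3], [4]].
Insert 1: 1 bumps 2 from row 1; 2 bumps 3 from row 2; 3 bumps 4 from row 3; 4 starts row 4. P = [[1, 5], [2], [3], [4]].

So P = [[1, 5], [2], [3], [4]], Q = [[1, 3], [2], [4], [5]].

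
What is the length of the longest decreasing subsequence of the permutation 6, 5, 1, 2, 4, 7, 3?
4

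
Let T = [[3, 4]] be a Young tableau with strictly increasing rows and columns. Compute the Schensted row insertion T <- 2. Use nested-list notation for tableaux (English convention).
In row 1, 2 replaces 3 (the leftmost entry greater than 2); 3 is bumped to row 2. 3 starts a new row 2. The new tableau is [[2, 4], [3]].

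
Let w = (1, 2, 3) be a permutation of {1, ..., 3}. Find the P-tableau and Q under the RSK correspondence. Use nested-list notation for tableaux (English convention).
Insert each entry of the permutation into P by Schensted row insertion, recording in Q the position of each new cell.

After inserting 1: P = [[1]].
After inserting 2: P = [[1, 2]].
After inserting 3: P = [[1, 2, 3]].

So P = [[1, 2, 3]], Q = [[1, 2, 3]].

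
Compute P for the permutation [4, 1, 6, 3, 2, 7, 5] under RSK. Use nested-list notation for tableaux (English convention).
P = [[1, 2, 5], [3, 6, 7], [4]]

Insert 4: appended to row 1. P = [[4]].
Insert 1: 1 bumps 4 from row 1; 4 starts row 2. P = [[1], [4]].
Insert 6: appended to row 1. P = [[1, 6], [4]].
Insert 3: 3 bumps 6 from row 1; 6 appends to row 2. P = [[1, 3], [4, 6]].
Insert 2: 2 bumps 3 from row 1; 3 bumps 4 from row 2; 4 starts row 3. P = [[1, 2], [3, 6], [4]].
Insert 7: appended to row 1. P = [[1, 2, 7], [3, 6], [4]].
Insert 5: 5 bumps 7 from row 1; 7 appends to row 2. P = [[1, 2, 5], [3, 6, 7], [4]].

So P = [[1, 2, 5], [3, 6, 7], [4]].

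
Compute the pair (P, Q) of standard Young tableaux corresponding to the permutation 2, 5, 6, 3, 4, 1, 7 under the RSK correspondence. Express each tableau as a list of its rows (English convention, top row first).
P = [[1, 3, 4, 7], [2, 6], [5]], Q = [[1, 2, 3, 7], [4, 5], [6]]

Insert each entry of the permutation into P by Schensted row insertion, recording in Q the position of each new cell.

Insert 2: appended to row 1. P = [[2]].
Insert 5: appended to row 1. P = [[2, 5]].
Insert 6: appended to row 1. P = [[2, 5, 6]].
Insert 3: 3 bumps 5 from row 1; 5 starts row 2. P = [[2, 3, 6], [5]].
Insert 4: 4 bumps 6 from row 1; 6 appends to row 2. P = [[2, 3, 4], [5, 6]].
Insert 1: 1 bumps 2 from row 1; 2 bumps 5 from row 2; 5 starts row 3. P = [[1, 3, 4], [2, 6], [5]].
Insert 7: appended to row 1. P = [[1, 3, 4, 7], [2, 6], [5]].

So P = [[1, 3, 4, 7], [2, 6], [5]], Q = [[1, 2, 3, 7], [4, 5], [6]].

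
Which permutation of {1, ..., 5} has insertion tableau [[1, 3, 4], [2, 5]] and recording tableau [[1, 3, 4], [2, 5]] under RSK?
Reverse RSK: for i = n, n-1, ..., 1, locate i in Q, remove the corresponding corner cell from P, and reverse-bump its entry up through P; the value ejected from row 1 is w(i).

So w = 2 1 3 5 4.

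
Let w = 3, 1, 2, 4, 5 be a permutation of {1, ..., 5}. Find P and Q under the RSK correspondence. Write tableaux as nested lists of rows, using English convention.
P = [[1, 2, 4, 5], [3]], Q = [[1, 3, 4, 5], [2]]

Insert each entry of the permutation into P by Schensted row insertion, recording in Q the position of each new cell.

Insert 3: appended to row 1. P = [[3]].
Insert 1: 1 bumps 3 from row 1; 3 starts row 2. P = [[1], [3]].
Insert 2: appended to row 1. P = [[1, 2], [3]].
Insert 4: appended to row 1. P = [[1, 2, 4], [3]].
Insert 5: appended to row 1. P = [[1, 2, 4, 5], [3]].

So P = [[1, 2, 4, 5], [3]], Q = [[1, 3, 4, 5], [2]].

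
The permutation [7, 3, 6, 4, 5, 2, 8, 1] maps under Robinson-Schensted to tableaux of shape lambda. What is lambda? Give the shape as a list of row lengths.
[4, 1, 1, 1, 1]

Row-insert each entry into an empty tableau.

After inserting 7: P = [[7]].
After inserting 3: P = [[3], [7]].
After inserting 6: P = [[3, 6], [7]].
After inserting 4: P = [[3, 4], [6], [7]].
After inserting 5: P = [[3, 4, 5], [6], [7]].
After inserting 2: P = [[2, 4, 5], [3], [6], [7]].
After inserting 8: P = [[2, 4, 5, 8], [3], [6], [7]].
After inserting 1: P = [[1, 4, 5, 8], [2], [3], [6], [7]].

The final insertion tableau P = [[1, 4, 5, 8], [2], [3], [6], [7]] has shape [4, 1, 1, 1, 1].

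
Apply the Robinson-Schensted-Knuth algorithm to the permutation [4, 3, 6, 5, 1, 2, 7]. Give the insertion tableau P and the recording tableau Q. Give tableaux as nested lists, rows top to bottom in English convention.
Insert each entry of the permutation into P by Schensted row insertion, recording in Q the position of each new cell.

Insert 4: appended to row 1. P = [[4]].
Insert 3: 3 bumps 4 from row 1; 4 starts row 2. P = [[3], [4]].
Insert 6: appended to row 1. P = [[3, 6], [4]].
Insert 5: 5 bumps 6 from row 1; 6 appends to row 2. P = [[3, 5], [4, 6]].
Insert 1: 1 bumps 3 from row 1; 3 bumps 4 from row 2; 4 starts row 3. P = [[1, 5], [3, 6], [4]].
Insert 2: 2 bumps 5 from row 1; 5 bumps 6 from row 2; 6 appends to row 3. P = [[1, 2], [3, 5], [4, 6]].
Insert 7: appended to row 1. P = [[1, 2, 7], [3, 5], [4, 6]].

So P = [[1, 2, 7], [3, 5], [4, 6]], Q = [[1, 3, 7], [2, 4], [5, 6]].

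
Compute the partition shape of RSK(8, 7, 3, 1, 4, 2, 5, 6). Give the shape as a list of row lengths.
Row-insert each entry into an empty tableau.

After inserting 8: P = [[8]].
After inserting 7: P = [[7], [8]].
After inserting 3: P = [[3], [7], [8]].
After inserting 1: P = [[1], [3], [7], [8]].
After inserting 4: P = [[1, 4], [3], [7], [8]].
After inserting 2: P = [[1, 2], [3, 4], [7], [8]].
After inserting 5: P = [[1, 2, 5], [3, 4], [7], [8]].
After inserting 6: P = [[1, 2, 5, 6], [3, 4], [7], [8]].

The final insertion tableau P = [[1, 2, 5, 6], [3, 4], [7], [8]] has shape [4, 2, 1, 1].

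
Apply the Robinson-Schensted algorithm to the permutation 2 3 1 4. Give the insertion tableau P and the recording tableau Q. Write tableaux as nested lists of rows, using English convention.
P = [[1, 3, 4], [2]], Q = [[1, 2, 4], [3]]

Insert each entry of the permutation into P by Schensted row insertion, recording in Q the position of each new cell.

After inserting 2: P = [[2]].
After inserting 3: P = [[2, 3]].
After inserting 1: P = [[1, 3], [2]].
After inserting 4: P = [[1, 3, 4], [2]].

So P = [[1, 3, 4], [2]], Q = [[1, 2, 4], [3]].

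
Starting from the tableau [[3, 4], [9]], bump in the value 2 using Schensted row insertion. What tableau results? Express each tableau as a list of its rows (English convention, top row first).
[[2, 4], [3], [9]]

In row 1, 2 replaces 3 (the leftmost entry greater than 2); 3 is bumped to row 2. In row 2, 3 replaces 9 (the leftmost entry greater than 3); 9 is bumped to row 3. 9 starts a new row 3. The new tableau is [[2, 4], [3], [9]].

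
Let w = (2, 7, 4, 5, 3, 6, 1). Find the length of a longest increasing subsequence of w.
4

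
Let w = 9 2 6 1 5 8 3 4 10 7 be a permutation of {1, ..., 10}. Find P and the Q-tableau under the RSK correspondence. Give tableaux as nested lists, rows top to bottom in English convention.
Insert each entry of the permutation into P by Schensted row insertion, recording in Q the position of each new cell.

After inserting 9: P = [[9]].
After inserting 2: P = [[2], [9]].
After inserting 6: P = [[2, 6], [9]].
After inserting 1: P = [[1, 6], [2], [9]].
After inserting 5: P = [[1, 5], [2, 6], [9]].
After inserting 8: P = [[1, 5, 8], [2, 6], [9]].
After inserting 3: P = [[1, 3, 8], [2, 5], [6], [9]].
After inserting 4: P = [[1, 3, 4], [2, 5, 8], [6], [9]].
After inserting 10: P = [[1, 3, 4, 10], [2, 5, 8], [6], [9]].
After inserting 7: P = [[1, 3, 4, 7], [2, 5, 8, 10], [6], [9]].

So P = [[1, 3, 4, 7], [2, 5, 8, 10], [6], [9]], Q = [[1, 3, 6, 9], [2, 5, 8, 10], [4], [7]].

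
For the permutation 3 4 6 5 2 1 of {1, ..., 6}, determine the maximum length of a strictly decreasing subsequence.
4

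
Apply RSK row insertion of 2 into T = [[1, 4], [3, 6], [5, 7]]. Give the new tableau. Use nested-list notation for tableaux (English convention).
[[1, 2], [3, 4], [5, 6], [7]]

In row 1, 2 replaces 4 (the leftmost entry greater than 2); 4 is bumped to row 2. In row 2, 4 replaces 6 (the leftmost entry greater than 4); 6 is bumped to row 3. In row 3, 6 replaces 7 (the leftmost entry greater than 6); 7 is bumped to row 4. 7 starts a new row 4. The new tableau is [[1, 2], [3, 4], [5, 6], [7]].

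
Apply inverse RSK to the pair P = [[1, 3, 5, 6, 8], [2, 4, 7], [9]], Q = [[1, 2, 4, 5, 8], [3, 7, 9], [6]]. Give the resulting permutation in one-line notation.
Reverse the RSK construction: for i from n down to 1, find the cell of Q containing i, remove the entry at that cell from P, and reverse-bump it up through P; the value ejected from row 1 is w(i).

Step i=9: Q has 9 at row 2, column 3; remove 7 from row 2 of P and reverse-bump: 7 enters row 1 and ejects 6. So w(9) = 6. P is now [[1, 3, 5, 7, 8], [2, 4], [9]].
Step i=8: Q has 8 at row 1, column 5; remove that cell from P, ejecting 8. So w(8) = 8. P is now [[1, 3, 5, 7], [2, 4], [9]].
Step i=7: Q has 7 at row 2, column 2; remove 4 from row 2 of P and reverse-bump: 4 enters row 1 and ejects 3. So w(7) = 3. P is now [[1, 4, 5, 7], [2], [9]].
Step i=6: Q has 6 at row 3, column 1; remove 9 from row 3 of P and reverse-bump: 9 enters row 2 and ejects 2; 2 enters row 1 and ejects 1. So w(6) = 1. P is now [[2, 4, 5, 7], [9]].
Step i=5: Q has 5 at row 1, column 4; remove that cell from P, ejecting 7. So w(5) = 7. P is now [[2, 4, 5], [9]].
Step i=4: Q has 4 at row 1, column 3; remove that cell from P, ejecting 5. So w(4) = 5. P is now [[2, 4], [9]].
Step i=3: Q has 3 at row 2, column 1; remove 9 from row 2 of P and reverse-bump: 9 enters row 1 and ejects 4. So w(3) = 4. P is now [[2, 9]].
Step i=2: Q has 2 at row 1, column 2; remove that cell from P, ejecting 9. So w(2) = 9. P is now [[2]].
Step i=1: Q has 1 at row 1, column 1; remove that cell from P, ejecting 2. So w(1) = 2. P is now [].

So w = 2 9 4 5 7 1 3 8 6.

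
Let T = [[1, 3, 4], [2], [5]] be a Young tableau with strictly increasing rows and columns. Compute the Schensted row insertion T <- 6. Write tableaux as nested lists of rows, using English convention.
6 is larger than every entry of row 1, so it is appended to row 1. The new tableau is [[1, 3, 4, 6], [2], [5]].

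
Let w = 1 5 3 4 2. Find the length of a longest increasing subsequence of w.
3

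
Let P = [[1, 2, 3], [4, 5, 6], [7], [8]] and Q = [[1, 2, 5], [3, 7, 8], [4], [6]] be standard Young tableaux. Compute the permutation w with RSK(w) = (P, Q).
Reverse the RSK construction: for i from n down to 1, find the cell of Q containing i, remove the entry at that cell from P, and reverse-bump it up through P; the value ejected from row 1 is w(i).

Step i=8: Q has 8 at row 2, column 3; remove 6 from row 2 of P and reverse-bump: 6 enters row 1 and ejects 3. So w(8) = 3. P is now [[1, 2, 6], [4, 5], [7], [8]].
Step i=7: Q has 7 at row 2, column 2; remove 5 from row 2 of P and reverse-bump: 5 enters row 1 and ejects 2. So w(7) = 2. P is now [[1, 5, 6], [4], [7], [8]].
Step i=6: Q has 6 at row 4, column 1; remove 8 from row 4 of P and reverse-bump: 8 enters row 3 and ejects 7; 7 enters row 2 and ejects 4; 4 enters row 1 and ejects 1. So w(6) = 1. P is now [[4, 5, 6], [7], [8]].
Step i=5: Q has 5 at row 1, column 3; remove that cell from P, ejecting 6. So w(5) = 6. P is now [[4, 5], [7], [8]].
Step i=4: Q has 4 at row 3, column 1; remove 8 from row 3 of P and reverse-bump: 8 enters row 2 and ejects 7; 7 enters row 1 and ejects 5. So w(4) = 5. P is now [[4, 7], [8]].
Step i=3: Q has 3 at row 2, column 1; remove 8 from row 2 of P and reverse-bump: 8 enters row 1 and ejects 7. So w(3) = 7. P is now [[4, 8]].
Step i=2: Q has 2 at row 1, column 2; remove that cell from P, ejecting 8. So w(2) = 8. P is now [[4]].
Step i=1: Q has 1 at row 1, column 1; remove that cell from P, ejecting 4. So w(1) = 4. P is now [].

So w = 4 8 7 5 6 1 2 3.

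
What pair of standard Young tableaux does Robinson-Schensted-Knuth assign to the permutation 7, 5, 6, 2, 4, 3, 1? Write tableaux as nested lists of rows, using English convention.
Insert each entry of the permutation into P by Schensted row insertion, recording in Q the position of each new cell.

Insert 7: appended to row 1. P = [[7]], Q = [[1]].
Insert 5: 5 bumps 7 from row 1; 7 starts row 2. P = [[5], [7]], Q = [[1], [2]].
Insert 6: appended to row 1. P = [[5, 6], [7]], Q = [[1, 3], [2]].
Insert 2: 2 bumps 5 from row 1; 5 bumps 7 from row 2; 7 starts row 3. P = [[2, 6], [5], [7]], Q = [[1, 3], [2], [4]].
Insert 4: 4 bumps 6 from row 1; 6 appends to row 2. P = [[2, 4], [5, 6], [7]], Q = [[1, 3], [2, 5], [4]].
Insert 3: 3 bumps 4 from row 1; 4 bumps 5 from row 2; 5 bumps 7 from row 3; 7 starts row 4. P = [[2, 3], [4, 6], [5], [7]], Q = [[1, 3], [2, 5], [4], [6]].
Insert 1: 1 bumps 2 from row 1; 2 bumps 4 from row 2; 4 bumps 5 from row 3; 5 bumps 7 from row 4; 7 starts row 5. P = [[1, 3], [2, 6], [4], [5], [7]], Q = [[1, 3], [2, 5], [4], [6], [7]].

So P = [[1, 3], [2, 6], [4], [5], [7]], Q = [[1, 3], [2, 5], [4], [6], [7]].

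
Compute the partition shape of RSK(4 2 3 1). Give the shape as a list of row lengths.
[2, 1, 1]

Row-insert each entry into an empty tableau.

After inserting 4: P = [[4]].
After inserting 2: P = [[2], [4]].
After inserting 3: P = [[2, 3], [4]].
After inserting 1: P = [[1, 3], [2], [4]].

The final insertion tableau P = [[1, 3], [2], [4]] has shape [2, 1, 1].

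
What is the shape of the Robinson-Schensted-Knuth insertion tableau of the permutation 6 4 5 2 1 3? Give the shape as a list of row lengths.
[2, 2, 1, 1]

Row-insert each entry into an empty tableau.

After inserting 6: P = [[6]].
After inserting 4: P = [[4], [6]].
After inserting 5: P = [[4, 5], [6]].
After inserting 2: P = [[2, 5], [4], [6]].
After inserting 1: P = [[1, 5], [2], [4], [6]].
After inserting 3: P = [[1, 3], [2, 5], [4], [6]].

The final insertion tableau P = [[1, 3], [2, 5], [4], [6]] has shape [2, 2, 1, 1].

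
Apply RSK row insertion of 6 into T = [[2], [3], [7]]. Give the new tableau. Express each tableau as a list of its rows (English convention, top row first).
6 is larger than every entry of row 1, so it is appended to row 1. The new tableau is [[2, 6], [3], [7]].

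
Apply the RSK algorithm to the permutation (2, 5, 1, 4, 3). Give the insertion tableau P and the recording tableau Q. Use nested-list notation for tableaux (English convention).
Insert each entry of the permutation into P by Schensted row insertion, recording in Q the position of each new cell.

Insert 2: appended to row 1. P = [[2]].
Insert 5: appended to row 1. P = [[2, 5]].
Insert 1: 1 bumps 2 from row 1; 2 starts row 2. P = [[1, 5], [2]].
Insert 4: 4 bumps 5 from row 1; 5 appends to row 2. P = [[1, 4], [2, 5]].
Insert 3: 3 bumps 4 from row 1; 4 bumps 5 from row 2; 5 starts row 3. P = [[1, 3], [2, 4], [5]].

So P = [[1, 3], [2, 4], [5]], Q = [[1, 2], [3, 4], [5]].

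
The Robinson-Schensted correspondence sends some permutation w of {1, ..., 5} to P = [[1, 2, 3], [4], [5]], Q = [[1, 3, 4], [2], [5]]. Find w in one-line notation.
5 1 2 4 3

Reverse the RSK construction: for i from n down to 1, find the cell of Q containing i, remove the entry at that cell from P, and reverse-bump it up through P; the value ejected from row 1 is w(i).

Step i=5: Q has 5 at row 3, column 1; remove 5 from row 3 of P and reverse-bump: 5 enters row 2 and ejects 4; 4 enters row 1 and ejects 3. So w(5) = 3. P is now [[1, 2, 4], [5]].
Step i=4: Q has 4 at row 1, column 3; remove that cell from P, ejecting 4. So w(4) = 4. P is now [[1, 2], [5]].
Step i=3: Q has 3 at row 1, column 2; remove that cell from P, ejecting 2. So w(3) = 2. P is now [[1], [5]].
Step i=2: Q has 2 at row 2, column 1; remove 5 from row 2 of P and reverse-bump: 5 enters row 1 and ejects 1. So w(2) = 1. P is now [[5]].
Step i=1: Q has 1 at row 1, column 1; remove that cell from P, ejecting 5. So w(1) = 5. P is now [].

So w = 5 1 2 4 3.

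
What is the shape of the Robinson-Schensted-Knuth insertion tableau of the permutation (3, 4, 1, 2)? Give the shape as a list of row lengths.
RSK row insertion gives P = [[1, 2], [3, 4]], which has shape [2, 2].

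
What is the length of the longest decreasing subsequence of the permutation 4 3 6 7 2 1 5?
4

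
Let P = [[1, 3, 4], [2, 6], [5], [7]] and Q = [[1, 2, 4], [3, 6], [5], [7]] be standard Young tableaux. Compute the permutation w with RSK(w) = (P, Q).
2 7 5 6 3 4 1

Reverse the RSK construction: for i from n down to 1, find the cell of Q containing i, remove the entry at that cell from P, and reverse-bump it up through P; the value ejected from row 1 is w(i).

Step i=7: Q has 7 at row 4, column 1; remove 7 from row 4 of P and reverse-bump: 7 enters row 3 and ejects 5; 5 enters row 2 and ejects 2; 2 enters row 1 and ejects 1. So w(7) = 1. P is now [[2, 3, 4], [5, 6], [7]].
Step i=6: Q has 6 at row 2, column 2; remove 6 from row 2 of P and reverse-bump: 6 enters row 1 and ejects 4. So w(6) = 4. P is now [[2, 3, 6], [5], [7]].
Step i=5: Q has 5 at row 3, column 1; remove 7 from row 3 of P and reverse-bump: 7 enters row 2 and ejects 5; 5 enters row 1 and ejects 3. So w(5) = 3. P is now [[2, 5, 6], [7]].
Step i=4: Q has 4 at row 1, column 3; remove that cell from P, ejecting 6. So w(4) = 6. P is now [[2, 5], [7]].
Step i=3: Q has 3 at row 2, column 1; remove 7 from row 2 of P and reverse-bump: 7 enters row 1 and ejects 5. So w(3) = 5. P is now [[2, 7]].
Step i=2: Q has 2 at row 1, column 2; remove that cell from P, ejecting 7. So w(2) = 7. P is now [[2]].
Step i=1: Q has 1 at row 1, column 1; remove that cell from P, ejecting 2. So w(1) = 2. P is now [].

So w = 2 7 5 6 3 4 1.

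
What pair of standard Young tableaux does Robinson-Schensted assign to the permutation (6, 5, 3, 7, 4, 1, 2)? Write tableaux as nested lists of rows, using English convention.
Insert each entry of the permutation into P by Schensted row insertion, recording in Q the position of each new cell.

After inserting 6: P = [[6]].
After inserting 5: P = [[5], [6]].
After inserting 3: P = [[3], [5], [6]].
After inserting 7: P = [[3, 7], [5], [6]].
After inserting 4: P = [[3, 4], [5, 7], [6]].
After inserting 1: P = [[1, 4], [3, 7], [5], [6]].
After inserting 2: P = [[1, 2], [3, 4], [5, 7], [6]].

So P = [[1, 2], [3, 4], [5, 7], [6]], Q = [[1, 4], [2, 5], [3, 7], [6]].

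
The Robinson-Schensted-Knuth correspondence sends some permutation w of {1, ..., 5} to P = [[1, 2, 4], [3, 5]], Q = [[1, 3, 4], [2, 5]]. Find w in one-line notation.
Reverse the RSK construction: for i from n down to 1, find the cell of Q containing i, remove the entry at that cell from P, and reverse-bump it up through P; the value ejected from row 1 is w(i).

Step i=5: Q has 5 at row 2, column 2; remove 5 from row 2 of P and reverse-bump: 5 enters row 1 and ejects 4. So w(5) = 4. P is now [[1, 2, 5], [3]].
Step i=4: Q has 4 at row 1, column 3; remove that cell from P, ejecting 5. So w(4) = 5. P is now [[1, 2], [3]].
Step i=3: Q has 3 at row 1, column 2; remove that cell from P, ejecting 2. So w(3) = 2. P is now [[1], [3]].
Step i=2: Q has 2 at row 2, column 1; remove 3 from row 2 of P and reverse-bump: 3 enters row 1 and ejects 1. So w(2) = 1. P is now [[3]].
Step i=1: Q has 1 at row 1, column 1; remove that cell from P, ejecting 3. So w(1) = 3. P is now [].

So w = 3 1 2 5 4.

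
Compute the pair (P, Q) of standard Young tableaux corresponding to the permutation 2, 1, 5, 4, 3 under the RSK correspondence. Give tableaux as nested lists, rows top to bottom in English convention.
P = [[1, 3], [2, 4], [5]], Q = [[1, 3], [2, 4], [5]]

Insert each entry of the permutation into P by Schensted row insertion, recording in Q the position of each new cell.

Insert 2: appended to row 1. P = [[2]].
Insert 1: 1 bumps 2 from row 1; 2 starts row 2. P = [[1], [2]].
Insert 5: appended to row 1. P = [[1, 5], [2]].
Insert 4: 4 bumps 5 from row 1; 5 appends to row 2. P = [[1, 4], [2, 5]].
Insert 3: 3 bumps 4 from row 1; 4 bumps 5 from row 2; 5 starts row 3. P = [[1, 3], [2, 4], [5]].

So P = [[1, 3], [2, 4], [5]], Q = [[1, 3], [2, 4], [5]].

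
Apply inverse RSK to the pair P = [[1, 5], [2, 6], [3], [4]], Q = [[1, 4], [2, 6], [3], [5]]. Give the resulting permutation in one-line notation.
4 3 2 6 1 5

Reverse the RSK construction: for i from n down to 1, find the cell of Q containing i, remove the entry at that cell from P, and reverse-bump it up through P; the value ejected from row 1 is w(i).

Step i=6: Q has 6 at row 2, column 2; remove 6 from row 2 of P and reverse-bump: 6 enters row 1 and ejects 5. So w(6) = 5. P is now [[1, 6], [2], [3], [4]].
Step i=5: Q has 5 at row 4, column 1; remove 4 from row 4 of P and reverse-bump: 4 enters row 3 and ejects 3; 3 enters row 2 and ejects 2; 2 enters row 1 and ejects 1. So w(5) = 1. P is now [[2, 6], [3], [4]].
Step i=4: Q has 4 at row 1, column 2; remove that cell from P, ejecting 6. So w(4) = 6. P is now [[2], [3], [4]].
Step i=3: Q has 3 at row 3, column 1; remove 4 from row 3 of P and reverse-bump: 4 enters row 2 and ejects 3; 3 enters row 1 and ejects 2. So w(3) = 2. P is now [[3], [4]].
Step i=2: Q has 2 at row 2, column 1; remove 4 from row 2 of P and reverse-bump: 4 enters row 1 and ejects 3. So w(2) = 3. P is now [[4]].
Step i=1: Q has 1 at row 1, column 1; remove that cell from P, ejecting 4. So w(1) = 4. P is now [].

So w = 4 3 2 6 1 5.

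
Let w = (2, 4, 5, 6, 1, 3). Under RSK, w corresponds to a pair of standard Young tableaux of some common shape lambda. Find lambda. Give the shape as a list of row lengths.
Row-insert each entry into an empty tableau.

After inserting 2: P = [[2]].
After inserting 4: P = [[2, 4]].
After inserting 5: P = [[2, 4, 5]].
After inserting 6: P = [[2, 4, 5, 6]].
After inserting 1: P = [[1, 4, 5, 6], [2]].
After inserting 3: P = [[1, 3, 5, 6], [2, 4]].

The final insertion tableau P = [[1, 3, 5, 6], [2, 4]] has shape [4, 2].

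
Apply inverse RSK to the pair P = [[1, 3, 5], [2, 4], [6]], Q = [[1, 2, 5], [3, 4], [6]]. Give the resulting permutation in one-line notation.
Reverse the RSK construction: for i from n down to 1, find the cell of Q containing i, remove the entry at that cell from P, and reverse-bump it up through P; the value ejected from row 1 is w(i).

Step i=6: Q has 6 at row 3, column 1; remove 6 from row 3 of P and reverse-bump: 6 enters row 2 and ejects 4; 4 enters row 1 and ejects 3. So w(6) = 3. P is now [[1, 4, 5], [2, 6]].
Step i=5: Q has 5 at row 1, column 3; remove that cell from P, ejecting 5. So w(5) = 5. P is now [[1, 4], [2, 6]].
Step i=4: Q has 4 at row 2, column 2; remove 6 from row 2 of P and reverse-bump: 6 enters row 1 and ejects 4. So w(4) = 4. P is now [[1, 6], [2]].
Step i=3: Q has 3 at row 2, column 1; remove 2 from row 2 of P and reverse-bump: 2 enters row 1 and ejects 1. So w(3) = 1. P is now [[2, 6]].
Step i=2: Q has 2 at row 1, column 2; remove that cell from P, ejecting 6. So w(2) = 6. P is now [[2]].
Step i=1: Q has 1 at row 1, column 1; remove that cell from P, ejecting 2. So w(1) = 2. P is now [].

So w = 2 6 1 4 5 3.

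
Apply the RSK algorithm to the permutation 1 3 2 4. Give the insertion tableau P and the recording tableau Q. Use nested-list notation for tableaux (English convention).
Insert each entry of the permutation into P by Schensted row insertion, recording in Q the position of each new cell.

Insert 1: appended to row 1. P = [[1]], Q = [[1]].
Insert 3: appended to row 1. P = [[1, 3]], Q = [[1, 2]].
Insert 2: 2 bumps 3 from row 1; 3 starts row 2. P = [[1, 2], [3]], Q = [[1, 2], [3]].
Insert 4: appended to row 1. P = [[1, 2, 4], [3]], Q = [[1, 2, 4], [3]].

So P = [[1, 2, 4], [3]], Q = [[1, 2, 4], [3]].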